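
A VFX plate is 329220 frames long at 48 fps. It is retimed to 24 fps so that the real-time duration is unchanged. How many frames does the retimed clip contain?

164610 frames

Target frames = source frames × (target rate / source rate) = 329220 × (24)/(48) = 329220 × 1/2 = 164610.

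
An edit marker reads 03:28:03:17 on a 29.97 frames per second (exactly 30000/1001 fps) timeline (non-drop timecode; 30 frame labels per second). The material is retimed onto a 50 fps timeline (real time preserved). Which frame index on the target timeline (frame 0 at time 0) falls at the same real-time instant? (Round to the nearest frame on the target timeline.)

frame 624803

Source frame index: (3×3600 + 28×60 + 3) × 30 + 17 = 374507.
Real time: 374507 / (30000/1001) = 374881507/30000 s.
Target frame: (374881507/30000) × (50) = 374881507/600 ≈ 624802.512 → 624803.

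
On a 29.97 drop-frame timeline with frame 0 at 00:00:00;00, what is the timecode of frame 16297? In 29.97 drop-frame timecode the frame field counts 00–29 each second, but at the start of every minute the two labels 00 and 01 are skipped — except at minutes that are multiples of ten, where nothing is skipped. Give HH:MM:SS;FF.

Each 10-minute DF block holds 10 × 60 × 30 − 9 × 2 = 17982 frames. 16297 ÷ 17982 → 0 full blocks, remainder 16297.
Within the partial block the first minute is 1800 frames and each further minute 1798, so 9 further minute boundaries passed. Total skipped labels = 18 × 0 + 2 × 9 = 18.
Non-drop label index = 16297 + 18 = 16315; at 30 labels/s that is 00:09:03:25, i.e. DF 00:09:03;25.

00:09:03;25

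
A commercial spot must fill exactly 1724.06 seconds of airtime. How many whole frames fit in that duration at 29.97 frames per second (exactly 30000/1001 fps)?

Frames = 1724.06 × 30000/1001 = 3978600/77 ≈ 51670.1299.
Complete frames: 51670.

51670 frames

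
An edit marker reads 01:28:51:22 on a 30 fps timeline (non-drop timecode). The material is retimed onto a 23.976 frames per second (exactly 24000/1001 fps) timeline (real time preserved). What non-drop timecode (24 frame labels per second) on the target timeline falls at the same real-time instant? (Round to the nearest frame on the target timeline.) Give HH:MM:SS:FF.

01:28:46:10

Source frame index: (1×3600 + 28×60 + 51) × 30 + 22 = 159952.
Real time: 159952 / (30) = 79976/15 s.
Target frame: (79976/15) × (24000/1001) = 9843200/77 ≈ 127833.766 → 127834.
At 24 labels/s: frame 127834 → 01:28:46:10.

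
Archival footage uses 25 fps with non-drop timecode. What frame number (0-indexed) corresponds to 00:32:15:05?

Total seconds to the label: (0 × 3600 + 32 × 60 + 15) = 1935.
Frame index = 1935 × 25 + 5 = 48380.

48380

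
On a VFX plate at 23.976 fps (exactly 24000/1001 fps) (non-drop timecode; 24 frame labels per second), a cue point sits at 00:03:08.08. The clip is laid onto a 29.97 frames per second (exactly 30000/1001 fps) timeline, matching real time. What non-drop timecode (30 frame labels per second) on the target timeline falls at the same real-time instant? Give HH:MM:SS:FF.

00:03:08:10

Source frame index: (0×3600 + 3×60 + 8) × 24 + 8 = 4520.
Real time: 4520 / (24000/1001) = 113113/600 s.
Target frame: (113113/600) × (30000/1001) = 5650.
At 30 labels/s: frame 5650 → 00:03:08:10.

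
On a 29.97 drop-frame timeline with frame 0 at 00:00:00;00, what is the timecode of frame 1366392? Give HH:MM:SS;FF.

12:39:52;00

Each 10-minute DF block holds 10 × 60 × 30 − 9 × 2 = 17982 frames. 1366392 ÷ 17982 → 75 full blocks, remainder 17742.
Within the partial block the first minute is 1800 frames and each further minute 1798, so 9 further minute boundaries passed. Total skipped labels = 18 × 75 + 2 × 9 = 1368.
Non-drop label index = 1366392 + 1368 = 1367760; at 30 labels/s that is 12:39:52:00, i.e. DF 12:39:52;00.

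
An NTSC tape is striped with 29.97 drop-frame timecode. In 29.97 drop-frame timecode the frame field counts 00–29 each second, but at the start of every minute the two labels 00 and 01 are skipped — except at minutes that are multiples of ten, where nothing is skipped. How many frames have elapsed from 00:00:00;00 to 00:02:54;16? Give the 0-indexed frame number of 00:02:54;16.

5232

As if non-drop at 30 labels/s: (0 × 3600 + 2 × 60 + 54) × 30 + 16 = 5236.
Minute boundaries passed: 2; those not divisible by 10: 2 − 0 = 2; dropped labels = 2 × 2 = 4.
Actual frame index = 5236 − 4 = 5232.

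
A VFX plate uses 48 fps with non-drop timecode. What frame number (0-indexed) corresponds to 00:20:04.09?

57801

Total seconds to the label: (0 × 3600 + 20 × 60 + 4) = 1204.
Frame index = 1204 × 48 + 9 = 57801.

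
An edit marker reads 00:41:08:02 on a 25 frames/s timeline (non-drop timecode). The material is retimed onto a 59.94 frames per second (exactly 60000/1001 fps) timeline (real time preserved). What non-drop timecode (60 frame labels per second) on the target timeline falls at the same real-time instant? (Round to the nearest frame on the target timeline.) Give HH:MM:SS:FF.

00:41:05:37

Source frame index: (0×3600 + 41×60 + 8) × 25 + 2 = 61702.
Real time: 61702 / (25) = 61702/25 s.
Target frame: (61702/25) × (60000/1001) = 148084800/1001 ≈ 147936.863 → 147937.
At 60 labels/s: frame 147937 → 00:41:05:37.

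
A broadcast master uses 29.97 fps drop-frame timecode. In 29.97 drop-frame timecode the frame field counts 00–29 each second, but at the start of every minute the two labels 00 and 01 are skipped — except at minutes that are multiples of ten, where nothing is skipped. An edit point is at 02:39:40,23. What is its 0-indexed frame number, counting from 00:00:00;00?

287135

As if non-drop at 30 labels/s: (2 × 3600 + 39 × 60 + 40) × 30 + 23 = 287423.
Minute boundaries passed: 159; those not divisible by 10: 159 − 15 = 144; dropped labels = 2 × 144 = 288.
Actual frame index = 287423 − 288 = 287135.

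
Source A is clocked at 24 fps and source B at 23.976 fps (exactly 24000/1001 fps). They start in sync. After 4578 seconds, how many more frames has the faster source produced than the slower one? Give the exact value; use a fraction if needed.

A emits 24 × 4578 = 109872 frames; B emits 24000/1001 × 4578 = 15696000/143.
Difference = 15696/143 frames (≈ 109.7622); B is behind A.

15696/143 frames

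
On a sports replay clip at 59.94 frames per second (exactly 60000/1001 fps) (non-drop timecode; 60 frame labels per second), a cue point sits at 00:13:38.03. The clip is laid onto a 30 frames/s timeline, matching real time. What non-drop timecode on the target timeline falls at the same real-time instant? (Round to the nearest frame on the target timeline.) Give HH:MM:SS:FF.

00:13:38:26

Source frame index: (0×3600 + 13×60 + 38) × 60 + 3 = 49083.
Real time: 49083 / (60000/1001) = 16377361/20000 s.
Target frame: (16377361/20000) × (30) = 49132083/2000 ≈ 24566.041 → 24566.
At 30 labels/s: frame 24566 → 00:13:38:26.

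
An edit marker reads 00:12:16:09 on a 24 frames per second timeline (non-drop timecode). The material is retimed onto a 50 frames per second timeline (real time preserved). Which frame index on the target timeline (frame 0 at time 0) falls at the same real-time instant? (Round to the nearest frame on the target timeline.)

frame 36819

Source frame index: (0×3600 + 12×60 + 16) × 24 + 9 = 17673.
Real time: 17673 / (24) = 5891/8 s.
Target frame: (5891/8) × (50) = 147275/4 ≈ 36818.750 → 36819.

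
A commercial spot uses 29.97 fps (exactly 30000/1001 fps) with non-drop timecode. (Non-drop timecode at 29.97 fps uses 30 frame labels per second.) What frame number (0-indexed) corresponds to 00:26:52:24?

48384

Total seconds to the label: (0 × 3600 + 26 × 60 + 52) = 1612.
Frame index = 1612 × 30 + 24 = 48384.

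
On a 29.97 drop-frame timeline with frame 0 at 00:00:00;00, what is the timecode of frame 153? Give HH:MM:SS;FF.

Each 10-minute DF block holds 10 × 60 × 30 − 9 × 2 = 17982 frames. 153 ÷ 17982 → 0 full blocks, remainder 153.
Within the partial block the first minute is 1800 frames and each further minute 1798, so 0 further minute boundaries passed. Total skipped labels = 18 × 0 + 2 × 0 = 0.
Non-drop label index = 153 + 0 = 153; at 30 labels/s that is 00:00:05:03, i.e. DF 00:00:05;03.

00:00:05;03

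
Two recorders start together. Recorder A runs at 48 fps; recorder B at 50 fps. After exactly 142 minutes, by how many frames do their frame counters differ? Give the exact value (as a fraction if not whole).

17040 frames

142 min = 8520 s.
A emits 48 × 8520 = 408960 frames; B emits 50 × 8520 = 426000.
Difference = 17040 frames; B is ahead of A.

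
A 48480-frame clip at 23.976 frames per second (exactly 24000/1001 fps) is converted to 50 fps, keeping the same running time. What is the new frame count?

101101 frames

Target frames = source frames × (target rate / source rate) = 48480 × (50)/(24000/1001) = 48480 × 1001/480 = 101101.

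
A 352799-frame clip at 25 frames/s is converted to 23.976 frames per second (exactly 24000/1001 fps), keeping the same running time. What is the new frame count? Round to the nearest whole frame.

Frames at target rate = 352799 × (24000/1001) / (25) = 338687040/1001 ≈ 338348.691.
Nearest whole frame: 338349.

338349 frames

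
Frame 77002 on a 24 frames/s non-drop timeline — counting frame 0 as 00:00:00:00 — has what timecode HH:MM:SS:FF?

00:53:28:10

77002 ÷ 24 = 3208 full seconds, remainder 10 frames.
3208 s = 0 h 53 min 28 s.
Timecode: 00:53:28:10.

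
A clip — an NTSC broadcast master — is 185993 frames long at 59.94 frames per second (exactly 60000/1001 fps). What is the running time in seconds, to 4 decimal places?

3102.9832 seconds

Running time = 185993 × 1001/60000 = 186178993/60000 s ≈ 3102.9832 s.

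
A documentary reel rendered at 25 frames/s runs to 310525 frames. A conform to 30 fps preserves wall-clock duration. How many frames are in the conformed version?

372630 frames

Target frames = source frames × (target rate / source rate) = 310525 × (30)/(25) = 310525 × 6/5 = 372630.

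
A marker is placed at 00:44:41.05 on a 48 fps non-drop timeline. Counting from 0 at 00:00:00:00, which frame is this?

128693

Total seconds to the label: (0 × 3600 + 44 × 60 + 41) = 2681.
Frame index = 2681 × 48 + 5 = 128693.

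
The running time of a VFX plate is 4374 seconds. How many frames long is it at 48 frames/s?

209952 frames

Frames = 4374 × 48 = 209952.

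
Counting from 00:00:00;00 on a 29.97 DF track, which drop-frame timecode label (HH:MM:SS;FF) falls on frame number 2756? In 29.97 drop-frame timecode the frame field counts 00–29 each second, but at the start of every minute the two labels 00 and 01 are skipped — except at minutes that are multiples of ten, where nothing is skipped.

00:01:31;28

Ten DF minutes hold 17982 frames, so frame 2756 lies in block 0 (frames 0–17981) with 2756 frames into that block.
The block's first minute is 1800 frames and the rest 1798 each; 2756 frames reaches minute 1, so 0 × 18 + 1 × 2 = 2 labels have been skipped so far.
Adding those back, label number 2756 + 2 = 2758 at 30 labels/s is 91 s + 28 f = 0 h 1 min 31 s frame 28, i.e. 00:01:31;28.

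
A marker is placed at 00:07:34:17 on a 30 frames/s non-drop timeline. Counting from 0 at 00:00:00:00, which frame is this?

13637

Total seconds to the label: (0 × 3600 + 7 × 60 + 34) = 454.
Frame index = 454 × 30 + 17 = 13637.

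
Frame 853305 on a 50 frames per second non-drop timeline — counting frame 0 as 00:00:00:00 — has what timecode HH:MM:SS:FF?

04:44:26:05

853305 ÷ 50 = 17066 full seconds, remainder 5 frames.
17066 s = 4 h 44 min 26 s.
Timecode: 04:44:26:05.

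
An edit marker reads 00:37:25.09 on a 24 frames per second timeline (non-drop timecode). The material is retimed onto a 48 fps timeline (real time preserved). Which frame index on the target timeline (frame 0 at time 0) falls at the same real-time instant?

Source frame index: (0×3600 + 37×60 + 25) × 24 + 9 = 53889.
Real time: 53889 / (24) = 17963/8 s.
Target frame: (17963/8) × (48) = 107778.

frame 107778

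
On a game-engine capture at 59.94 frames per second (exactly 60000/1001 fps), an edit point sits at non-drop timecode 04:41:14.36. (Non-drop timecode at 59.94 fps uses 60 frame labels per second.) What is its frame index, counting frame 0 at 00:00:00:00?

frame 1012476

Total seconds to the label: (4 × 3600 + 41 × 60 + 14) = 16874.
Frame index = 16874 × 60 + 36 = 1012476.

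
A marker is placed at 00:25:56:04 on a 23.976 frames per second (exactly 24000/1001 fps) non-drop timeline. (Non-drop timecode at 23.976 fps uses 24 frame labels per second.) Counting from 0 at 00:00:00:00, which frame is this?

Total seconds to the label: (0 × 3600 + 25 × 60 + 56) = 1556.
Frame index = 1556 × 24 + 4 = 37348.

37348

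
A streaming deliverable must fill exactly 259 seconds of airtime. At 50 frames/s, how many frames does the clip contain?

12950 frames

Frames = 259 × 50 = 12950.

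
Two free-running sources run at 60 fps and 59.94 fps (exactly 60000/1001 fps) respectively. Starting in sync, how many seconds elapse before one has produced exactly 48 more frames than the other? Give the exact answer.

The gap grows by |60000/1001 − 60| = 60/1001 frames per second.
Time for a 48-frame gap: 48 ÷ (60/1001) = 800.8 s.

800.8 seconds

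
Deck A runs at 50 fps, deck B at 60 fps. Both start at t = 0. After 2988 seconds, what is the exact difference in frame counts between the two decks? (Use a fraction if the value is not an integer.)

A emits 50 × 2988 = 149400 frames; B emits 60 × 2988 = 179280.
Difference = 29880 frames; B is ahead of A.

29880 frames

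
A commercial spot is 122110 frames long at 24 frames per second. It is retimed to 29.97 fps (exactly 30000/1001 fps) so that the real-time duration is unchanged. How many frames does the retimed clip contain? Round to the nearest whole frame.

152485 frames

Frames at target rate = 122110 × (30000/1001) / (24) = 152637500/1001 ≈ 152485.015.
Nearest whole frame: 152485.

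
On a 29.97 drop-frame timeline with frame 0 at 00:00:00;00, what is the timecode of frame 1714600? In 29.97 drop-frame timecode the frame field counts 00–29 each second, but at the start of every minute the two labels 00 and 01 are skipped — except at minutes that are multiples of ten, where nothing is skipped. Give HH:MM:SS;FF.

15:53:30;16

Ten DF minutes hold 17982 frames, so frame 1714600 lies in block 95 (frames 1708290–1726271) with 6310 frames into that block.
The block's first minute is 1800 frames and the rest 1798 each; 6310 frames reaches minute 3, so 95 × 18 + 3 × 2 = 1716 labels have been skipped so far.
Adding those back, label number 1714600 + 1716 = 1716316 at 30 labels/s is 57210 s + 16 f = 15 h 53 min 30 s frame 16, i.e. 15:53:30;16.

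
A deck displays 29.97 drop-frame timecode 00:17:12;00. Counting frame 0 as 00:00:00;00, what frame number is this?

Complete 10-minute blocks: 1, each 17982 frames → 17982.
Remaining 7 whole minutes in the current block: 1800 + 6 × 1798 = 12588 frames.
Within the current minute: 12 × 30 + 0 − 2 = 358 (labels ;00/;01 skipped at this minute). Total = 17982 + 12588 + 358 = 30928.

30928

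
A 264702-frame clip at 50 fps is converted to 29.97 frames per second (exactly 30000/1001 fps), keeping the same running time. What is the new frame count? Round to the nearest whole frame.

Frames at target rate = 264702 × (30000/1001) / (50) = 158821200/1001 ≈ 158662.537.
Nearest whole frame: 158663.

158663 frames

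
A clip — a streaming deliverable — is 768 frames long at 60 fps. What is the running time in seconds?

12.8 seconds

Running time = 768 / (60) = 12.8 s.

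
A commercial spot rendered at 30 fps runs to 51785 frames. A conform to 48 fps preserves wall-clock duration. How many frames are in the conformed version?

Target frames = source frames × (target rate / source rate) = 51785 × (48)/(30) = 51785 × 8/5 = 82856.

82856 frames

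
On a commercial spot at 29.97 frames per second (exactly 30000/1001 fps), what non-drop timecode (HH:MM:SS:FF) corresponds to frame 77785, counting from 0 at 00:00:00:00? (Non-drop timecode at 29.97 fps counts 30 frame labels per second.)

00:43:12:25

77785 ÷ 30 = 2592 full seconds, remainder 25 frames.
2592 s = 0 h 43 min 12 s.
Timecode: 00:43:12:25.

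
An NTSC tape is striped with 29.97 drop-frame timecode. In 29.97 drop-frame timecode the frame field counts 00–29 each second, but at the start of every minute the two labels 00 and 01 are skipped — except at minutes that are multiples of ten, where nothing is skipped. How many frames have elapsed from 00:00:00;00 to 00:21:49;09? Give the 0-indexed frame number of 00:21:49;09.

39241

Complete 10-minute blocks: 2, each 17982 frames → 35964.
Remaining 1 whole minute in the current block: 1800 + 0 × 1798 = 1800 frames.
Within the current minute: 49 × 30 + 9 − 2 = 1477 (labels ;00/;01 skipped at this minute). Total = 35964 + 1800 + 1477 = 39241.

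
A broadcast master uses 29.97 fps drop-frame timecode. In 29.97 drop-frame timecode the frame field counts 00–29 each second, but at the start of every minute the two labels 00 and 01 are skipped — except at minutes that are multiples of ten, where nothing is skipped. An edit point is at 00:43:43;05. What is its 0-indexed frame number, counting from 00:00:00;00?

Complete 10-minute blocks: 4, each 17982 frames → 71928.
Remaining 3 whole minutes in the current block: 1800 + 2 × 1798 = 5396 frames.
Within the current minute: 43 × 30 + 5 − 2 = 1293 (labels ;00/;01 skipped at this minute). Total = 71928 + 5396 + 1293 = 78617.

78617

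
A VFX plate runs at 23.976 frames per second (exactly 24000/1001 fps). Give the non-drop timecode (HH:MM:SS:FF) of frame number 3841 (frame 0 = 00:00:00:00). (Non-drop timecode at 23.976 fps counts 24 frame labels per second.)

3841 ÷ 24 = 160 full seconds, remainder 1 frame.
160 s = 0 h 2 min 40 s.
Timecode: 00:02:40:01.

00:02:40:01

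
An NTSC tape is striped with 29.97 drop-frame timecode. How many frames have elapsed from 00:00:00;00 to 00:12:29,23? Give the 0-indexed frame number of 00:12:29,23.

22471

Complete 10-minute blocks: 1, each 17982 frames → 17982.
Remaining 2 whole minutes in the current block: 1800 + 1 × 1798 = 3598 frames.
Within the current minute: 29 × 30 + 23 − 2 = 891 (labels ;00/;01 skipped at this minute). Total = 17982 + 3598 + 891 = 22471.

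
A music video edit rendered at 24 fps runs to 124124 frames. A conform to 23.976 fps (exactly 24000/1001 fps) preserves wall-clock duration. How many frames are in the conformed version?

Target frames = source frames × (target rate / source rate) = 124124 × (24000/1001)/(24) = 124124 × 1000/1001 = 124000.

124000 frames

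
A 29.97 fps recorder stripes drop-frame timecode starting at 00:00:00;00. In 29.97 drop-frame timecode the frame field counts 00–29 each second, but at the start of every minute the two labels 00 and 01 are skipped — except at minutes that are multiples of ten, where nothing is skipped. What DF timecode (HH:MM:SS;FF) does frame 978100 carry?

Ten DF minutes hold 17982 frames, so frame 978100 lies in block 54 (frames 971028–989009) with 7072 frames into that block.
The block's first minute is 1800 frames and the rest 1798 each; 7072 frames reaches minute 3, so 54 × 18 + 3 × 2 = 978 labels have been skipped so far.
Adding those back, label number 978100 + 978 = 979078 at 30 labels/s is 32635 s + 28 f = 9 h 3 min 55 s frame 28, i.e. 09:03:55;28.

09:03:55;28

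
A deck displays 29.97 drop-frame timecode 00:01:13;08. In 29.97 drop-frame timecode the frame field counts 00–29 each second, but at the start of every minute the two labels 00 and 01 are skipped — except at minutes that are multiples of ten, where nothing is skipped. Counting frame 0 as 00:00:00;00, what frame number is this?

2196

As if non-drop at 30 labels/s: (0 × 3600 + 1 × 60 + 13) × 30 + 8 = 2198.
Minute boundaries passed: 1; those not divisible by 10: 1 − 0 = 1; dropped labels = 2 × 1 = 2.
Actual frame index = 2198 − 2 = 2196.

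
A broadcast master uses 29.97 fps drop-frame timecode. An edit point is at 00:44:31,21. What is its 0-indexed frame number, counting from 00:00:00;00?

As if non-drop at 30 labels/s: (0 × 3600 + 44 × 60 + 31) × 30 + 21 = 80151.
Minute boundaries passed: 44; those not divisible by 10: 44 − 4 = 40; dropped labels = 2 × 40 = 80.
Actual frame index = 80151 − 80 = 80071.

80071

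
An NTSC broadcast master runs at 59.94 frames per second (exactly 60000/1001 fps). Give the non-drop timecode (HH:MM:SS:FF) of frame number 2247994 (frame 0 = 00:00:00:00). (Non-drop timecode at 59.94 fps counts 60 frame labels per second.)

10:24:26:34

2247994 ÷ 60 = 37466 full seconds, remainder 34 frames.
37466 s = 10 h 24 min 26 s.
Timecode: 10:24:26:34.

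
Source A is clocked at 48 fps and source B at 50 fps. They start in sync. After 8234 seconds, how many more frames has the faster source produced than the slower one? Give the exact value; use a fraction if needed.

A emits 48 × 8234 = 395232 frames; B emits 50 × 8234 = 411700.
Difference = 16468 frames; B is ahead of A.

16468 frames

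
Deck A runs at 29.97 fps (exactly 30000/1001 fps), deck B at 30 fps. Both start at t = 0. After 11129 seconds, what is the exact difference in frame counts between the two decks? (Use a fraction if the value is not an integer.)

A emits 30000/1001 × 11129 = 333870000/1001 frames; B emits 30 × 11129 = 333870.
Difference = 333870/1001 frames (≈ 333.5365); B is ahead of A.

333870/1001 frames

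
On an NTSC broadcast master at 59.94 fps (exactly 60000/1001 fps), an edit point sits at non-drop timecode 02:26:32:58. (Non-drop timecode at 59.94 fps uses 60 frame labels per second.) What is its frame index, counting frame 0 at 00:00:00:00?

Total seconds to the label: (2 × 3600 + 26 × 60 + 32) = 8792.
Frame index = 8792 × 60 + 58 = 527578.

527578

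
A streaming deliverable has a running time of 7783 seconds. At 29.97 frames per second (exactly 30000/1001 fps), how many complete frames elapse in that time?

233256 frames

Frames = 7783 × 30000/1001 = 233490000/1001 ≈ 233256.7433.
Complete frames: 233256.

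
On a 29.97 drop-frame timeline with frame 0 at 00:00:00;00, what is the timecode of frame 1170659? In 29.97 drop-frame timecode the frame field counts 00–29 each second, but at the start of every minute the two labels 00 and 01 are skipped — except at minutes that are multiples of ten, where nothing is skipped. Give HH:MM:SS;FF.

Each 10-minute DF block holds 10 × 60 × 30 − 9 × 2 = 17982 frames. 1170659 ÷ 17982 → 65 full blocks, remainder 1829.
Within the partial block the first minute is 1800 frames and each further minute 1798, so 1 further minute boundary passed. Total skipped labels = 18 × 65 + 2 × 1 = 1172.
Non-drop label index = 1170659 + 1172 = 1171831; at 30 labels/s that is 10:51:01:01, i.e. DF 10:51:01;01.

10:51:01;01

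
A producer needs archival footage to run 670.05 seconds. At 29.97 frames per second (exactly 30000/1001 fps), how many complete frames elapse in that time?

Frames = 670.05 × 30000/1001 = 20101500/1001 ≈ 20081.4186.
Complete frames: 20081.

20081 frames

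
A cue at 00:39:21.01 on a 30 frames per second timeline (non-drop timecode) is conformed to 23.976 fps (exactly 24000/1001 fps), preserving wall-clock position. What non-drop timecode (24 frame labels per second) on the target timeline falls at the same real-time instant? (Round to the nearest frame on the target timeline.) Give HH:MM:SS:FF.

Source frame index: (0×3600 + 39×60 + 21) × 30 + 1 = 70831.
Real time: 70831 / (30) = 70831/30 s.
Target frame: (70831/30) × (24000/1001) = 56664800/1001 ≈ 56608.192 → 56608.
At 24 labels/s: frame 56608 → 00:39:18:16.

00:39:18:16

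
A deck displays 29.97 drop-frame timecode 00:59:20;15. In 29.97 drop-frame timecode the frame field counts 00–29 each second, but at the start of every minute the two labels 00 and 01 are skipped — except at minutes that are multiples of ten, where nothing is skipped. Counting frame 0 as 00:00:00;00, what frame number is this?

106707

As if non-drop at 30 labels/s: (0 × 3600 + 59 × 60 + 20) × 30 + 15 = 106815.
Minute boundaries passed: 59; those not divisible by 10: 59 − 5 = 54; dropped labels = 2 × 54 = 108.
Actual frame index = 106815 − 108 = 106707.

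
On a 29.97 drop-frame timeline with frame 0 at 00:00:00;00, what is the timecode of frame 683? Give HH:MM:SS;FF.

00:00:22;23

Ten DF minutes hold 17982 frames, so frame 683 lies in block 0 (frames 0–17981) with 683 frames into that block.
The block's first minute is 1800 frames and the rest 1798 each; 683 frames reaches minute 0, so 0 × 18 + 0 × 2 = 0 labels have been skipped so far.
Adding those back, label number 683 + 0 = 683 at 30 labels/s is 22 s + 23 f = 0 h 0 min 22 s frame 23, i.e. 00:00:22;23.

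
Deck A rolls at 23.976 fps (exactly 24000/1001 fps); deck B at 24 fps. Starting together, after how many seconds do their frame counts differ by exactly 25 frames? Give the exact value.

The gap grows by |24 − 24000/1001| = 24/1001 frames per second.
Time for a 25-frame gap: 25 ÷ (24/1001) = 25025/24 s.

25025/24 seconds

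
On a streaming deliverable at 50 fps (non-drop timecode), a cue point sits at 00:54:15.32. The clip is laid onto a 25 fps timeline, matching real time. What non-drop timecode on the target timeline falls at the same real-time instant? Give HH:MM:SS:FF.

Source frame index: (0×3600 + 54×60 + 15) × 50 + 32 = 162782.
Real time: 162782 / (50) = 81391/25 s.
Target frame: (81391/25) × (25) = 81391.
At 25 labels/s: frame 81391 → 00:54:15:16.

00:54:15:16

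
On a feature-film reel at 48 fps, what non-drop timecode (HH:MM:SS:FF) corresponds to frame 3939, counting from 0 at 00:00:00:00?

3939 ÷ 48 = 82 full seconds, remainder 3 frames.
82 s = 0 h 1 min 22 s.
Timecode: 00:01:22:03.

00:01:22:03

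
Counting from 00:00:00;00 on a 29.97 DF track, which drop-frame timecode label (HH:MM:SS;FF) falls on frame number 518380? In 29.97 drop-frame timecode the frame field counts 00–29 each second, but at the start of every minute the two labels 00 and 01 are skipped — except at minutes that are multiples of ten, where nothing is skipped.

04:48:16;20

Ten DF minutes hold 17982 frames, so frame 518380 lies in block 28 (frames 503496–521477) with 14884 frames into that block.
The block's first minute is 1800 frames and the rest 1798 each; 14884 frames reaches minute 8, so 28 × 18 + 8 × 2 = 520 labels have been skipped so far.
Adding those back, label number 518380 + 520 = 518900 at 30 labels/s is 17296 s + 20 f = 4 h 48 min 16 s frame 20, i.e. 04:48:16;20.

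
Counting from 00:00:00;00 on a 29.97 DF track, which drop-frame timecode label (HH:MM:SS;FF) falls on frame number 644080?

05:58:10;26

Ten DF minutes hold 17982 frames, so frame 644080 lies in block 35 (frames 629370–647351) with 14710 frames into that block.
The block's first minute is 1800 frames and the rest 1798 each; 14710 frames reaches minute 8, so 35 × 18 + 8 × 2 = 646 labels have been skipped so far.
Adding those back, label number 644080 + 646 = 644726 at 30 labels/s is 21490 s + 26 f = 5 h 58 min 10 s frame 26, i.e. 05:58:10;26.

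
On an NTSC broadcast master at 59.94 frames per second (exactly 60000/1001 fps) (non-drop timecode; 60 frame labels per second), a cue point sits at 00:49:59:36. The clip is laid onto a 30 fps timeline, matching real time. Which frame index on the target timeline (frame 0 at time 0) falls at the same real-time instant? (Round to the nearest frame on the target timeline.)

frame 90078

Source frame index: (0×3600 + 49×60 + 59) × 60 + 36 = 179976.
Real time: 179976 / (60000/1001) = 7506499/2500 s.
Target frame: (7506499/2500) × (30) = 22519497/250 ≈ 90077.988 → 90078.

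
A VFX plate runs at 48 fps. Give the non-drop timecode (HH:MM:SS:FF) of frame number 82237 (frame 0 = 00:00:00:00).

00:28:33:13

82237 ÷ 48 = 1713 full seconds, remainder 13 frames.
1713 s = 0 h 28 min 33 s.
Timecode: 00:28:33:13.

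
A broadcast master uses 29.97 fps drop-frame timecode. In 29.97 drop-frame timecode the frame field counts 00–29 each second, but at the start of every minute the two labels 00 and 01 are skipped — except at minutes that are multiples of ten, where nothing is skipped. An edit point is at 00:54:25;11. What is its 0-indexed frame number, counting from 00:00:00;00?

As if non-drop at 30 labels/s: (0 × 3600 + 54 × 60 + 25) × 30 + 11 = 97961.
Minute boundaries passed: 54; those not divisible by 10: 54 − 5 = 49; dropped labels = 2 × 49 = 98.
Actual frame index = 97961 − 98 = 97863.

97863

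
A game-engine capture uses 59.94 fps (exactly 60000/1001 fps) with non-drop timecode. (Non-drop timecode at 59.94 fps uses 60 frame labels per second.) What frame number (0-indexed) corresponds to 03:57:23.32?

frame 854612

Total seconds to the label: (3 × 3600 + 57 × 60 + 23) = 14243.
Frame index = 14243 × 60 + 32 = 854612.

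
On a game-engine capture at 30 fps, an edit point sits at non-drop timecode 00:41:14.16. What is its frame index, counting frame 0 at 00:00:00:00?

Total seconds to the label: (0 × 3600 + 41 × 60 + 14) = 2474.
Frame index = 2474 × 30 + 16 = 74236.

frame 74236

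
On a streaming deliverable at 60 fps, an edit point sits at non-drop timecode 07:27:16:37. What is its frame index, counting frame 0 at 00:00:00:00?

Total seconds to the label: (7 × 3600 + 27 × 60 + 16) = 26836.
Frame index = 26836 × 60 + 37 = 1610197.

frame 1610197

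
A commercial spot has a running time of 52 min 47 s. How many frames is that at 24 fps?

52 min 47 s = 3167 s.
Frames = 3167 × 24 = 76008.

76008 frames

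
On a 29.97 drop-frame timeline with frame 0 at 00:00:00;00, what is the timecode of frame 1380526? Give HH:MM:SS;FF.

12:47:43;18

Ten DF minutes hold 17982 frames, so frame 1380526 lies in block 76 (frames 1366632–1384613) with 13894 frames into that block.
The block's first minute is 1800 frames and the rest 1798 each; 13894 frames reaches minute 7, so 76 × 18 + 7 × 2 = 1382 labels have been skipped so far.
Adding those back, label number 1380526 + 1382 = 1381908 at 30 labels/s is 46063 s + 18 f = 12 h 47 min 43 s frame 18, i.e. 12:47:43;18.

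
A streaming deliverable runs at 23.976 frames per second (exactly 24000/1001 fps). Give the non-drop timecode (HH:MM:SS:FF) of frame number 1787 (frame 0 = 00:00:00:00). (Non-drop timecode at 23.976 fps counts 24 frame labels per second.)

00:01:14:11

1787 ÷ 24 = 74 full seconds, remainder 11 frames.
74 s = 0 h 1 min 14 s.
Timecode: 00:01:14:11.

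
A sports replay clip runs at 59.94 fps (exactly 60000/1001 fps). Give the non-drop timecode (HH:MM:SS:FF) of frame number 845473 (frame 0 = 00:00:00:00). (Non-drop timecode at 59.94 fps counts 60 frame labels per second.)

03:54:51:13

845473 ÷ 60 = 14091 full seconds, remainder 13 frames.
14091 s = 3 h 54 min 51 s.
Timecode: 03:54:51:13.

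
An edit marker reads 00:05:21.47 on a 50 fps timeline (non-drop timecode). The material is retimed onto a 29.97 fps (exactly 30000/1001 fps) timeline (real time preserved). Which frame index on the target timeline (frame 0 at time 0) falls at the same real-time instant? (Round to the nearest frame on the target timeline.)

frame 9649

Source frame index: (0×3600 + 5×60 + 21) × 50 + 47 = 16097.
Real time: 16097 / (50) = 16097/50 s.
Target frame: (16097/50) × (30000/1001) = 9658200/1001 ≈ 9648.551 → 9649.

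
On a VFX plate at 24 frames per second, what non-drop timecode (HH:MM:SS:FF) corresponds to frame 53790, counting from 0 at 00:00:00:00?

53790 ÷ 24 = 2241 full seconds, remainder 6 frames.
2241 s = 0 h 37 min 21 s.
Timecode: 00:37:21:06.

00:37:21:06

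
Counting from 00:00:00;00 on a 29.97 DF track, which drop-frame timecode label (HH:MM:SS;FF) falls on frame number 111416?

Ten DF minutes hold 17982 frames, so frame 111416 lies in block 6 (frames 107892–125873) with 3524 frames into that block.
The block's first minute is 1800 frames and the rest 1798 each; 3524 frames reaches minute 1, so 6 × 18 + 1 × 2 = 110 labels have been skipped so far.
Adding those back, label number 111416 + 110 = 111526 at 30 labels/s is 3717 s + 16 f = 1 h 1 min 57 s frame 16, i.e. 01:01:57;16.

01:01:57;16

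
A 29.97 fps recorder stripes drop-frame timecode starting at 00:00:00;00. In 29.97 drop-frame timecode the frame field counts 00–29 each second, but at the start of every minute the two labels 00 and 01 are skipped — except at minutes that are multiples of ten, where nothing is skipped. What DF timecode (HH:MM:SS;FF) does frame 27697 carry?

00:15:24;05

Each 10-minute DF block holds 10 × 60 × 30 − 9 × 2 = 17982 frames. 27697 ÷ 17982 → 1 full block, remainder 9715.
Within the partial block the first minute is 1800 frames and each further minute 1798, so 5 further minute boundaries passed. Total skipped labels = 18 × 1 + 2 × 5 = 28.
Non-drop label index = 27697 + 28 = 27725; at 30 labels/s that is 00:15:24:05, i.e. DF 00:15:24;05.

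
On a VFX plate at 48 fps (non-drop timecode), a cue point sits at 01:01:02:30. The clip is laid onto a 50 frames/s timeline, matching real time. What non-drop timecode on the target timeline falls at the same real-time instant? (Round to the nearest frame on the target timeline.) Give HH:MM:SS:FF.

Source frame index: (1×3600 + 1×60 + 2) × 48 + 30 = 175806.
Real time: 175806 / (48) = 29301/8 s.
Target frame: (29301/8) × (50) = 732525/4 ≈ 183131.250 → 183131.
At 50 labels/s: frame 183131 → 01:01:02:31.

01:01:02:31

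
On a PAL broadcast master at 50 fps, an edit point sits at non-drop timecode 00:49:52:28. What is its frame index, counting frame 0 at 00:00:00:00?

Total seconds to the label: (0 × 3600 + 49 × 60 + 52) = 2992.
Frame index = 2992 × 50 + 28 = 149628.

149628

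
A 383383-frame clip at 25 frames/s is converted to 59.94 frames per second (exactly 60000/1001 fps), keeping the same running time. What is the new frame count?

Target frames = source frames × (target rate / source rate) = 383383 × (60000/1001)/(25) = 383383 × 2400/1001 = 919200.

919200 frames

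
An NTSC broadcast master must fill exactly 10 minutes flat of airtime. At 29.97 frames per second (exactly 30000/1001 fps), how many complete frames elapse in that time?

17982 frames

10 min = 600 s.
Frames = 600 × 30000/1001 = 18000000/1001 ≈ 17982.0180.
Complete frames: 17982.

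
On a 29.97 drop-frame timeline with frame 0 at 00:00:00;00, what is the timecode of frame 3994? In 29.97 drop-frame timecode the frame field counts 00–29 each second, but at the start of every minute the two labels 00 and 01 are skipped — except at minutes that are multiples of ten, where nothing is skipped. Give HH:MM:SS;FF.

Ten DF minutes hold 17982 frames, so frame 3994 lies in block 0 (frames 0–17981) with 3994 frames into that block.
The block's first minute is 1800 frames and the rest 1798 each; 3994 frames reaches minute 2, so 0 × 18 + 2 × 2 = 4 labels have been skipped so far.
Adding those back, label number 3994 + 4 = 3998 at 30 labels/s is 133 s + 8 f = 0 h 2 min 13 s frame 8, i.e. 00:02:13;08.

00:02:13;08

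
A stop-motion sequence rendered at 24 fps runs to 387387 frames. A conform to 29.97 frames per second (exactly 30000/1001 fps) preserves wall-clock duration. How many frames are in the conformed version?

Target frames = source frames × (target rate / source rate) = 387387 × (30000/1001)/(24) = 387387 × 1250/1001 = 483750.

483750 frames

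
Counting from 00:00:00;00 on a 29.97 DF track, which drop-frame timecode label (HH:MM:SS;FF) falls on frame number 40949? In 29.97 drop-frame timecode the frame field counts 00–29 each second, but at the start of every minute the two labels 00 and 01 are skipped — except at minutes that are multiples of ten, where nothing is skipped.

00:22:46;09

Each 10-minute DF block holds 10 × 60 × 30 − 9 × 2 = 17982 frames. 40949 ÷ 17982 → 2 full blocks, remainder 4985.
Within the partial block the first minute is 1800 frames and each further minute 1798, so 2 further minute boundaries passed. Total skipped labels = 18 × 2 + 2 × 2 = 40.
Non-drop label index = 40949 + 40 = 40989; at 30 labels/s that is 00:22:46:09, i.e. DF 00:22:46;09.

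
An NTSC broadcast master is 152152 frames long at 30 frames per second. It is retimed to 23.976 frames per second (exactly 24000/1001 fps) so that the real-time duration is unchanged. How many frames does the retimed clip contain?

121600 frames

Target frames = source frames × (target rate / source rate) = 152152 × (24000/1001)/(30) = 152152 × 800/1001 = 121600.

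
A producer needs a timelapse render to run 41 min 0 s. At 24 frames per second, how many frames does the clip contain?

41 min 0 s = 2460 s.
Frames = 2460 × 24 = 59040.

59040 frames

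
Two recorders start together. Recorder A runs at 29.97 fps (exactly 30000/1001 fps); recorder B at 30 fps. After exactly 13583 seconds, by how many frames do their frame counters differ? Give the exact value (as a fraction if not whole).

407490/1001 frames

A emits 30000/1001 × 13583 = 407490000/1001 frames; B emits 30 × 13583 = 407490.
Difference = 407490/1001 frames (≈ 407.0829); B is ahead of A.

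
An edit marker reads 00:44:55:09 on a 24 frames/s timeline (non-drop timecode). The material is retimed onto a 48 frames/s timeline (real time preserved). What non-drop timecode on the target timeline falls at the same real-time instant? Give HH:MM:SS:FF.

00:44:55:18

Source frame index: (0×3600 + 44×60 + 55) × 24 + 9 = 64689.
Real time: 64689 / (24) = 21563/8 s.
Target frame: (21563/8) × (48) = 129378.
At 48 labels/s: frame 129378 → 00:44:55:18.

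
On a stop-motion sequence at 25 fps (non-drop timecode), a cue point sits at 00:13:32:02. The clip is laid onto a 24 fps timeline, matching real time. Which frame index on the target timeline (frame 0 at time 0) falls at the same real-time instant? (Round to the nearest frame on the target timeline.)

frame 19490

Source frame index: (0×3600 + 13×60 + 32) × 25 + 2 = 20302.
Real time: 20302 / (25) = 20302/25 s.
Target frame: (20302/25) × (24) = 487248/25 ≈ 19489.920 → 19490.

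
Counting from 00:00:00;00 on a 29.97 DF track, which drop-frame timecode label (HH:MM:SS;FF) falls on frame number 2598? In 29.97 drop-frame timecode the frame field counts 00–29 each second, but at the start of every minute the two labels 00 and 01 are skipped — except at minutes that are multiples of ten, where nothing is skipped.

00:01:26;20

Each 10-minute DF block holds 10 × 60 × 30 − 9 × 2 = 17982 frames. 2598 ÷ 17982 → 0 full blocks, remainder 2598.
Within the partial block the first minute is 1800 frames and each further minute 1798, so 1 further minute boundary passed. Total skipped labels = 18 × 0 + 2 × 1 = 2.
Non-drop label index = 2598 + 2 = 2600; at 30 labels/s that is 00:01:26:20, i.e. DF 00:01:26;20.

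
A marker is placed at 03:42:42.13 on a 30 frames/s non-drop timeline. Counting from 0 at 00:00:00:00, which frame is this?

400873

Total seconds to the label: (3 × 3600 + 42 × 60 + 42) = 13362.
Frame index = 13362 × 30 + 13 = 400873.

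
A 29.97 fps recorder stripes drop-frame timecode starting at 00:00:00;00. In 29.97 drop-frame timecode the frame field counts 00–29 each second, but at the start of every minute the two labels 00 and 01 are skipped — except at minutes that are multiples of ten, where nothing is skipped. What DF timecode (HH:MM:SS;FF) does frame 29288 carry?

Ten DF minutes hold 17982 frames, so frame 29288 lies in block 1 (frames 17982–35963) with 11306 frames into that block.
The block's first minute is 1800 frames and the rest 1798 each; 11306 frames reaches minute 6, so 1 × 18 + 6 × 2 = 30 labels have been skipped so far.
Adding those back, label number 29288 + 30 = 29318 at 30 labels/s is 977 s + 8 f = 0 h 16 min 17 s frame 8, i.e. 00:16:17;08.

00:16:17;08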